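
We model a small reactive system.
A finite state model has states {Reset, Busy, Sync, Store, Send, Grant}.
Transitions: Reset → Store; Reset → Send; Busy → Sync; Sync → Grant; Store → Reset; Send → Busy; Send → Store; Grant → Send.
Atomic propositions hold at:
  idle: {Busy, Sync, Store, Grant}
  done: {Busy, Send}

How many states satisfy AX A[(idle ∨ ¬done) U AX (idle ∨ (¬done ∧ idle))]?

3

Sat(¬done) = {Reset, Sync, Store, Grant}
Sat(idle ∨ ¬done) = {Reset, Busy, Sync, Store, Grant}
Sat(¬done ∧ idle) = {Sync, Store, Grant}
Sat(idle ∨ (¬done ∧ idle)) = {Busy, Sync, Store, Grant}
Sat(AX (idle ∨ (¬done ∧ idle))) = {s : every successor in {Busy, Sync, Store, Grant}} = {Busy, Sync, Send}
A[(idle ∨ ¬done) U AX (idle ∨ (¬done ∧ idle))]: least fixpoint, start Z0 = Sat(AX (idle ∨ (¬done ∧ idle))) = {Busy, Sync, Send}, add states in Sat(idle ∨ ¬done) with every successor in Z. Z1 = {Busy, Sync, Send, Grant}; fixed.
Sat(A[(idle ∨ ¬done) U AX (idle ∨ (¬done ∧ idle))]) = {Busy, Sync, Send, Grant}
Sat(AX A[(idle ∨ ¬done) U AX (idle ∨ (¬done ∧ idle))]) = {s : every successor in {Busy, Sync, Send, Grant}} = {Busy, Sync, Grant}
|Sat(AX A[(idle ∨ ¬done) U AX (idle ∨ (¬done ∧ idle))])| = |{Busy, Sync, Grant}| = 3.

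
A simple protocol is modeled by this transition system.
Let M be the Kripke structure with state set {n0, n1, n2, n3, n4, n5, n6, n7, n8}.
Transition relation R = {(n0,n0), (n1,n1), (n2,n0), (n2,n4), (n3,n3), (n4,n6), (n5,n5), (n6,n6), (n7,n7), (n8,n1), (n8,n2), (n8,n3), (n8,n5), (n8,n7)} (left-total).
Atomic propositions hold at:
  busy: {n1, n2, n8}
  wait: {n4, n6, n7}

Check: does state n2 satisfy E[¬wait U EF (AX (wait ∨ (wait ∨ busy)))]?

Yes

Sat(¬wait) = {n0, n1, n2, n3, n5, n8}
Sat(wait ∨ busy) = {n1, n2, n4, n6, n7, n8}
Sat(wait ∨ (wait ∨ busy)) = {n1, n2, n4, n6, n7, n8}
Sat(AX (wait ∨ (wait ∨ busy))) = {s : every successor in {n1, n2, n4, n6, n7, n8}} = {n1, n4, n6, n7}
EF (AX (wait ∨ (wait ∨ busy))): least fixpoint, start Z0 = {n1, n4, n6, n7}, add states with some successor in Z. Z1 = {n1, n2, n4, n6, n7, n8}; fixed.
Sat(EF (AX (wait ∨ (wait ∨ busy)))) = {n1, n2, n4, n6, n7, n8}
E[¬wait U EF (AX (wait ∨ (wait ∨ busy)))]: least fixpoint, start Z0 = Sat(EF (AX (wait ∨ (wait ∨ busy)))) = {n1, n2, n4, n6, n7, n8}, add states in Sat(¬wait) with some successor in Z. Already a fixed point.
Sat(E[¬wait U EF (AX (wait ∨ (wait ∨ busy)))]) = {n1, n2, n4, n6, n7, n8}
n2 ∈ Sat(E[¬wait U EF (AX (wait ∨ (wait ∨ busy)))]) = {n1, n2, n4, n6, n7, n8}, so the formula holds at n2.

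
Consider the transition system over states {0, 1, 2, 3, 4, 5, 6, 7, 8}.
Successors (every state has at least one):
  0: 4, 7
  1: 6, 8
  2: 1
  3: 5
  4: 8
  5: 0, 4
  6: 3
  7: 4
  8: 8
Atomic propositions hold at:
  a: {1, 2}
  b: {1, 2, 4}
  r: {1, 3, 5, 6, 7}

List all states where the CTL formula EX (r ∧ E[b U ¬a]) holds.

{0, 1, 2, 3, 6}

Sat(¬a) = {0, 3, 4, 5, 6, 7, 8}
E[b U ¬a]: least fixpoint, start Z0 = Sat(¬a) = {0, 3, 4, 5, 6, 7, 8}, add states in Sat(b) with some successor in Z. Z1 = {0, 1, 3, 4, 5, 6, 7, 8}; Z2 = {0, 1, 2, 3, 4, 5, 6, 7, 8}; fixed.
Sat(E[b U ¬a]) = {0, 1, 2, 3, 4, 5, 6, 7, 8}
Sat(r ∧ E[b U ¬a]) = {1, 3, 5, 6, 7}
Sat(EX (r ∧ E[b U ¬a])) = {s : some successor in {1, 3, 5, 6, 7}} = {0, 1, 2, 3, 6}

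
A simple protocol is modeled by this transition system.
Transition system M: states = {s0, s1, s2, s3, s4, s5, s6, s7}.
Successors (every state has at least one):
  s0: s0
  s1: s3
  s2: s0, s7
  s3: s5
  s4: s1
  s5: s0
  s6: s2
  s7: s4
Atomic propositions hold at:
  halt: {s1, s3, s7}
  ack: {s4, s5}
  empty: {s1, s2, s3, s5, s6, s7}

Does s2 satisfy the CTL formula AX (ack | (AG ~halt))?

Sat(~halt) = {s0, s2, s4, s5, s6}
AG ~halt: greatest fixpoint, start Z0 = {s0, s2, s4, s5, s6}, keep only states in Sat with every successor in Z. Z1 = {s0, s5, s6}; Z2 = {s0, s5}; fixed.
Sat(AG ~halt) = {s0, s5}
Sat(ack | (AG ~halt)) = {s0, s4, s5}
Sat(AX (ack | (AG ~halt))) = {s : every successor in {s0, s4, s5}} = {s0, s3, s5, s7}
s2 ∉ Sat(AX (ack | (AG ~halt))) = {s0, s3, s5, s7}, so the formula does not hold at s2.

No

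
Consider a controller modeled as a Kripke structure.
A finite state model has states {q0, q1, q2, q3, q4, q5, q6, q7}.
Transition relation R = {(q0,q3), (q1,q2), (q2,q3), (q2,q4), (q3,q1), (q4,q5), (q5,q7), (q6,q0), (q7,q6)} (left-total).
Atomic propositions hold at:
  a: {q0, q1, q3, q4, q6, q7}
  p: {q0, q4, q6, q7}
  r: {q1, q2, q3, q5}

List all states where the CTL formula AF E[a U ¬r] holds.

{q0, q4, q5, q6, q7}

Sat(¬r) = {q0, q4, q6, q7}
E[a U ¬r]: least fixpoint, start Z0 = Sat(¬r) = {q0, q4, q6, q7}, add states in Sat(a) with some successor in Z. Already a fixed point.
Sat(E[a U ¬r]) = {q0, q4, q6, q7}
AF E[a U ¬r]: least fixpoint, start Z0 = {q0, q4, q6, q7}, add states with every successor in Z. Z1 = {q0, q4, q5, q6, q7}; fixed.
Sat(AF E[a U ¬r]) = {q0, q4, q5, q6, q7}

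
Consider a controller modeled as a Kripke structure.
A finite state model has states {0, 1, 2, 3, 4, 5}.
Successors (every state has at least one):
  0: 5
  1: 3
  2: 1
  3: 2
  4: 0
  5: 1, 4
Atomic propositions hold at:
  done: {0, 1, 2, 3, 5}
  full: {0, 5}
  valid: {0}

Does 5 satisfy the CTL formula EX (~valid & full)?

No

Sat(~valid) = {1, 2, 3, 4, 5}
Sat(~valid & full) = {5}
Sat(EX (~valid & full)) = {s : some successor in {5}} = {0}
5 ∉ Sat(EX (~valid & full)) = {0}, so the formula does not hold at 5.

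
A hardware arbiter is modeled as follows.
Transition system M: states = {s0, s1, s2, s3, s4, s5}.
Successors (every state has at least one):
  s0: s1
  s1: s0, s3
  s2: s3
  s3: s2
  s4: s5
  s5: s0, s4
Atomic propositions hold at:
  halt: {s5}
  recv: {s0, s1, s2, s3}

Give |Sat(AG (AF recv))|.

4

AF recv: least fixpoint, start Z0 = {s0, s1, s2, s3}, add states with every successor in Z. Already a fixed point.
Sat(AF recv) = {s0, s1, s2, s3}
AG (AF recv): greatest fixpoint, start Z0 = {s0, s1, s2, s3}, keep only states in Sat with every successor in Z. Already a fixed point.
Sat(AG (AF recv)) = {s0, s1, s2, s3}
|Sat(AG (AF recv))| = |{s0, s1, s2, s3}| = 4.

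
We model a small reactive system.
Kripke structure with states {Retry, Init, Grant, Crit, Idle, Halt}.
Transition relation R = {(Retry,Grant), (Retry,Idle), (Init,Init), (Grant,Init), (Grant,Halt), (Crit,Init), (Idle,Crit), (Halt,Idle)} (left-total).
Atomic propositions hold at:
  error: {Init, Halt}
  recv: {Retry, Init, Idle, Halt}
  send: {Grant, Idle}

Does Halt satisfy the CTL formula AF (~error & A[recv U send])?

Yes

Sat(~error) = {Retry, Grant, Crit, Idle}
A[recv U send]: least fixpoint, start Z0 = Sat(send) = {Grant, Idle}, add states in Sat(recv) with every successor in Z. Z1 = {Retry, Grant, Idle, Halt}; fixed.
Sat(A[recv U send]) = {Retry, Grant, Idle, Halt}
Sat(~error & A[recv U send]) = {Retry, Grant, Idle}
AF (~error & A[recv U send]): least fixpoint, start Z0 = {Retry, Grant, Idle}, add states with every successor in Z. Z1 = {Retry, Grant, Idle, Halt}; fixed.
Sat(AF (~error & A[recv U send])) = {Retry, Grant, Idle, Halt}
Halt ∈ Sat(AF (~error & A[recv U send])) = {Retry, Grant, Idle, Halt}, so the formula holds at Halt.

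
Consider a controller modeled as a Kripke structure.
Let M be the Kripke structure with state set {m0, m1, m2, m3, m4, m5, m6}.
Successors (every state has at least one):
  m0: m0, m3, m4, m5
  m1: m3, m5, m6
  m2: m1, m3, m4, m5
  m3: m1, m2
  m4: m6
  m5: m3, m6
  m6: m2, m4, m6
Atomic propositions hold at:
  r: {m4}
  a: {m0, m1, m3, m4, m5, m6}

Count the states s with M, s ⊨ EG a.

6

EG a: greatest fixpoint, start Z0 = {m0, m1, m3, m4, m5, m6}, keep only states in Sat with some successor in Z. Already a fixed point.
Sat(EG a) = {m0, m1, m3, m4, m5, m6}
|Sat(EG a)| = |{m0, m1, m3, m4, m5, m6}| = 6.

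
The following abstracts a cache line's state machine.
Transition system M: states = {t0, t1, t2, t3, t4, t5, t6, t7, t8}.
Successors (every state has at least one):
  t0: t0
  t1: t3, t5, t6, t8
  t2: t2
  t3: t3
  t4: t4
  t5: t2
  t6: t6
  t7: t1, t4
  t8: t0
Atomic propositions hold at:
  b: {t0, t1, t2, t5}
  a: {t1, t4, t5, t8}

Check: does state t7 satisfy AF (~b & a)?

No

Sat(~b) = {t3, t4, t6, t7, t8}
Sat(~b & a) = {t4, t8}
AF (~b & a): least fixpoint, start Z0 = {t4, t8}, add states with every successor in Z. Already a fixed point.
Sat(AF (~b & a)) = {t4, t8}
t7 ∉ Sat(AF (~b & a)) = {t4, t8}, so the formula does not hold at t7.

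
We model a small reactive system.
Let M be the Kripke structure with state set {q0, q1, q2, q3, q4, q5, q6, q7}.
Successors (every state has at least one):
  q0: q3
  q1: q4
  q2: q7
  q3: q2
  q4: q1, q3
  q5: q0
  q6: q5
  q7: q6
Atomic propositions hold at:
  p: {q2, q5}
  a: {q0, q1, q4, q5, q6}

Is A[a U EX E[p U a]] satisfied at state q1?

Yes

E[p U a]: least fixpoint, start Z0 = Sat(a) = {q0, q1, q4, q5, q6}, add states in Sat(p) with some successor in Z. Already a fixed point.
Sat(E[p U a]) = {q0, q1, q4, q5, q6}
Sat(EX E[p U a]) = {s : some successor in {q0, q1, q4, q5, q6}} = {q1, q4, q5, q6, q7}
A[a U EX E[p U a]]: least fixpoint, start Z0 = Sat(EX E[p U a]) = {q1, q4, q5, q6, q7}, add states in Sat(a) with every successor in Z. Already a fixed point.
Sat(A[a U EX E[p U a]]) = {q1, q4, q5, q6, q7}
q1 ∈ Sat(A[a U EX E[p U a]]) = {q1, q4, q5, q6, q7}, so the formula holds at q1.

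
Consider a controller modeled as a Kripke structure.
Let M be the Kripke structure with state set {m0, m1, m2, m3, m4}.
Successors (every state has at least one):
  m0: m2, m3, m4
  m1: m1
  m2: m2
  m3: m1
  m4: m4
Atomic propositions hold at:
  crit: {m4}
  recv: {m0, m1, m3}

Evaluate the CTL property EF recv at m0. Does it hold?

Yes

EF recv: least fixpoint, start Z0 = {m0, m1, m3}, add states with some successor in Z. Already a fixed point.
Sat(EF recv) = {m0, m1, m3}
m0 ∈ Sat(EF recv) = {m0, m1, m3}, so the formula holds at m0.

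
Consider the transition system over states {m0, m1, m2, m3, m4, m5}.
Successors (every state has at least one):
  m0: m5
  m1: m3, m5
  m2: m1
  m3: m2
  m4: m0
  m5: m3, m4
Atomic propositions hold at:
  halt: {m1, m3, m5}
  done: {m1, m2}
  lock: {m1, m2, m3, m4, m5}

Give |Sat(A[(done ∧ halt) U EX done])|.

Sat(done ∧ halt) = {m1}
Sat(EX done) = {s : some successor in {m1, m2}} = {m2, m3}
A[(done ∧ halt) U EX done]: least fixpoint, start Z0 = Sat(EX done) = {m2, m3}, add states in Sat(done ∧ halt) with every successor in Z. Already a fixed point.
Sat(A[(done ∧ halt) U EX done]) = {m2, m3}
|Sat(A[(done ∧ halt) U EX done])| = |{m2, m3}| = 2.

2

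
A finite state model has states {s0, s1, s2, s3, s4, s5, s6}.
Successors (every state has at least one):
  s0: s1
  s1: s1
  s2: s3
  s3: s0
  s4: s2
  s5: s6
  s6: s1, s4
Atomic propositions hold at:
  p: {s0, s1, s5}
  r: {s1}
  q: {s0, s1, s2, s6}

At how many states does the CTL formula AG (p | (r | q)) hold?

2

Sat(r | q) = {s0, s1, s2, s6}
Sat(p | (r | q)) = {s0, s1, s2, s5, s6}
AG (p | (r | q)): greatest fixpoint, start Z0 = {s0, s1, s2, s5, s6}, keep only states in Sat with every successor in Z. Z1 = {s0, s1, s5}; Z2 = {s0, s1}; fixed.
Sat(AG (p | (r | q))) = {s0, s1}
|Sat(AG (p | (r | q)))| = |{s0, s1}| = 2.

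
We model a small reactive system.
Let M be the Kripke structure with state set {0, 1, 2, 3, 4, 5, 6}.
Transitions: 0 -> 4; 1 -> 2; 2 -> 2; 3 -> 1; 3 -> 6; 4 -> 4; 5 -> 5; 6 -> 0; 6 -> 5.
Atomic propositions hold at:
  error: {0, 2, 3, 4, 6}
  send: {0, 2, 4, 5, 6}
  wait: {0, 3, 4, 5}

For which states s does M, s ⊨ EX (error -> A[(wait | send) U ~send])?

Sat(wait | send) = {0, 2, 3, 4, 5, 6}
Sat(~send) = {1, 3}
A[(wait | send) U ~send]: least fixpoint, start Z0 = Sat(~send) = {1, 3}, add states in Sat(wait | send) with every successor in Z. Already a fixed point.
Sat(A[(wait | send) U ~send]) = {1, 3}
Sat(error -> A[(wait | send) U ~send]) = {1, 3, 5}
Sat(EX (error -> A[(wait | send) U ~send])) = {s : some successor in {1, 3, 5}} = {3, 5, 6}

{3, 5, 6}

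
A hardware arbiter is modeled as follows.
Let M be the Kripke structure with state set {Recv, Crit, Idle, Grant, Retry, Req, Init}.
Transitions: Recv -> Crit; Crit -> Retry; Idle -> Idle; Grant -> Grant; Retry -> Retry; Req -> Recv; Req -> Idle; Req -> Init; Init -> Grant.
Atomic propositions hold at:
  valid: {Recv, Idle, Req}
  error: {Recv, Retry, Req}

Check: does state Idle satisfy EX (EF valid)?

EF valid: least fixpoint, start Z0 = {Recv, Idle, Req}, add states with some successor in Z. Already a fixed point.
Sat(EF valid) = {Recv, Idle, Req}
Sat(EX (EF valid)) = {s : some successor in {Recv, Idle, Req}} = {Idle, Req}
Idle ∈ Sat(EX (EF valid)) = {Idle, Req}, so the formula holds at Idle.

Yes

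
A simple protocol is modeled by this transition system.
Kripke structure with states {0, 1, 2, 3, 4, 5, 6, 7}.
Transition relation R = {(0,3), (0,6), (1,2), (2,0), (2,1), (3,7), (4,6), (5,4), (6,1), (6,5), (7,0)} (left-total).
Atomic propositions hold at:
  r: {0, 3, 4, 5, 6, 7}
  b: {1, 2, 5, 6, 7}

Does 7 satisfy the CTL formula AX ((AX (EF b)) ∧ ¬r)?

No

EF b: least fixpoint, start Z0 = {1, 2, 5, 6, 7}, add states with some successor in Z. Z1 = {0, 1, 2, 3, 4, 5, 6, 7}; fixed.
Sat(EF b) = {0, 1, 2, 3, 4, 5, 6, 7}
Sat(AX (EF b)) = {s : every successor in {0, 1, 2, 3, 4, 5, 6, 7}} = {0, 1, 2, 3, 4, 5, 6, 7}
Sat(¬r) = {1, 2}
Sat((AX (EF b)) ∧ ¬r) = {1, 2}
Sat(AX ((AX (EF b)) ∧ ¬r)) = {s : every successor in {1, 2}} = {1}
7 ∉ Sat(AX ((AX (EF b)) ∧ ¬r)) = {1}, so the formula does not hold at 7.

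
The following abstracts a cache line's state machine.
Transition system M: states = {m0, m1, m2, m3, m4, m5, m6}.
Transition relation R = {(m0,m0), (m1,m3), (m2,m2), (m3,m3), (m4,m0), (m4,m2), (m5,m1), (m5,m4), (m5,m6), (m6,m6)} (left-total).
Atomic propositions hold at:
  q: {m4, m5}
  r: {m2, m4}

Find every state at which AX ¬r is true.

{m0, m1, m3, m6}

Sat(¬r) = {m0, m1, m3, m5, m6}
Sat(AX ¬r) = {s : every successor in {m0, m1, m3, m5, m6}} = {m0, m1, m3, m6}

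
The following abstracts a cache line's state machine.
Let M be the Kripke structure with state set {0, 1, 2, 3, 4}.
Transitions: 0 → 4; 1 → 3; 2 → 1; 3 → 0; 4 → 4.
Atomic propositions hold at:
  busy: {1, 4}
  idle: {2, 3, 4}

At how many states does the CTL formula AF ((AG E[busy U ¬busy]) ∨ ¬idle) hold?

4

Sat(¬busy) = {0, 2, 3}
E[busy U ¬busy]: least fixpoint, start Z0 = Sat(¬busy) = {0, 2, 3}, add states in Sat(busy) with some successor in Z. Z1 = {0, 1, 2, 3}; fixed.
Sat(E[busy U ¬busy]) = {0, 1, 2, 3}
AG E[busy U ¬busy]: greatest fixpoint, start Z0 = {0, 1, 2, 3}, keep only states in Sat with every successor in Z. Z1 = {1, 2, 3}; Z2 = {1, 2}; Z3 = {2}; Z4 = ∅; fixed.
Sat(AG E[busy U ¬busy]) = ∅
Sat(¬idle) = {0, 1}
Sat((AG E[busy U ¬busy]) ∨ ¬idle) = {0, 1}
AF ((AG E[busy U ¬busy]) ∨ ¬idle): least fixpoint, start Z0 = {0, 1}, add states with every successor in Z. Z1 = {0, 1, 2, 3}; fixed.
Sat(AF ((AG E[busy U ¬busy]) ∨ ¬idle)) = {0, 1, 2, 3}
|Sat(AF ((AG E[busy U ¬busy]) ∨ ¬idle))| = |{0, 1, 2, 3}| = 4.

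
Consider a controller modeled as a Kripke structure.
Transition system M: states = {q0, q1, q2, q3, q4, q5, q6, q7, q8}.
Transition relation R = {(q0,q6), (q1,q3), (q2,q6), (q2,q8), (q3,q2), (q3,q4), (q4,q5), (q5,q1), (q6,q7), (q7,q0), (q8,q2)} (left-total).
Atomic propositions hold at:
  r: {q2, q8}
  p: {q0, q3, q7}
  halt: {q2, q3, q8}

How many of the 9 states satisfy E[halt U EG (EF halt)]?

EF halt: least fixpoint, start Z0 = {q2, q3, q8}, add states with some successor in Z. Z1 = {q1, q2, q3, q8}; Z2 = {q1, q2, q3, q5, q8}; Z3 = {q1, q2, q3, q4, q5, q8}; fixed.
Sat(EF halt) = {q1, q2, q3, q4, q5, q8}
EG (EF halt): greatest fixpoint, start Z0 = {q1, q2, q3, q4, q5, q8}, keep only states in Sat with some successor in Z. Already a fixed point.
Sat(EG (EF halt)) = {q1, q2, q3, q4, q5, q8}
E[halt U EG (EF halt)]: least fixpoint, start Z0 = Sat(EG (EF halt)) = {q1, q2, q3, q4, q5, q8}, add states in Sat(halt) with some successor in Z. Already a fixed point.
Sat(E[halt U EG (EF halt)]) = {q1, q2, q3, q4, q5, q8}
|Sat(E[halt U EG (EF halt)])| = |{q1, q2, q3, q4, q5, q8}| = 6.

6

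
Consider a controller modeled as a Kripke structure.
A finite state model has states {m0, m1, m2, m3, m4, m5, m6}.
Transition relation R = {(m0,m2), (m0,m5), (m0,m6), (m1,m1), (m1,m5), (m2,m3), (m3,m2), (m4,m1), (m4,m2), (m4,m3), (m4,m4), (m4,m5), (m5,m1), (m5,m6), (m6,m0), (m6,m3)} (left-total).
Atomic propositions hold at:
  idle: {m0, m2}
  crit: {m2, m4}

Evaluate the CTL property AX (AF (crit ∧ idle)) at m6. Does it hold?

Sat(crit ∧ idle) = {m2}
AF (crit ∧ idle): least fixpoint, start Z0 = {m2}, add states with every successor in Z. Z1 = {m2, m3}; fixed.
Sat(AF (crit ∧ idle)) = {m2, m3}
Sat(AX (AF (crit ∧ idle))) = {s : every successor in {m2, m3}} = {m2, m3}
m6 ∉ Sat(AX (AF (crit ∧ idle))) = {m2, m3}, so the formula does not hold at m6.

No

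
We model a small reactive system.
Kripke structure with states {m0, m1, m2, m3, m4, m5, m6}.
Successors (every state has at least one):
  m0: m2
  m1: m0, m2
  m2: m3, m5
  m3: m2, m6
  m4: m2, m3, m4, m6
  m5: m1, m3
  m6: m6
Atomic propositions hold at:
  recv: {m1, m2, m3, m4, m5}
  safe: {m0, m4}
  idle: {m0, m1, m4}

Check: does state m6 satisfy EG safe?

EG safe: greatest fixpoint, start Z0 = {m0, m4}, keep only states in Sat with some successor in Z. Z1 = {m4}; fixed.
Sat(EG safe) = {m4}
m6 ∉ Sat(EG safe) = {m4}, so the formula does not hold at m6.

No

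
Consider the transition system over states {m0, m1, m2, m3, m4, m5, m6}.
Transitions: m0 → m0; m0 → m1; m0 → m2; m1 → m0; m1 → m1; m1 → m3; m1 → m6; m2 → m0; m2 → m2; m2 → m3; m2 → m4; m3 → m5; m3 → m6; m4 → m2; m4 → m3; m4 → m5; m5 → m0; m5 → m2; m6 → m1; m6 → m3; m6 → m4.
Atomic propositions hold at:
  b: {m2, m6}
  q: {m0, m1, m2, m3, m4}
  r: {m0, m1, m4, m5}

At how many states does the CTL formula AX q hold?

4

Sat(AX q) = {s : every successor in {m0, m1, m2, m3, m4}} = {m0, m2, m5, m6}
|Sat(AX q)| = |{m0, m2, m5, m6}| = 4.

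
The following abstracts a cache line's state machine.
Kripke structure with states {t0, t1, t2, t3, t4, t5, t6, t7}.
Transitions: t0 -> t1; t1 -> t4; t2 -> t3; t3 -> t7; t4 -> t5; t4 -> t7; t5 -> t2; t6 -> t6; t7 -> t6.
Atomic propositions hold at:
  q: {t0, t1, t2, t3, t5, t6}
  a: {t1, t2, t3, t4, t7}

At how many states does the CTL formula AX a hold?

Sat(AX a) = {s : every successor in {t1, t2, t3, t4, t7}} = {t0, t1, t2, t3, t5}
|Sat(AX a)| = |{t0, t1, t2, t3, t5}| = 5.

5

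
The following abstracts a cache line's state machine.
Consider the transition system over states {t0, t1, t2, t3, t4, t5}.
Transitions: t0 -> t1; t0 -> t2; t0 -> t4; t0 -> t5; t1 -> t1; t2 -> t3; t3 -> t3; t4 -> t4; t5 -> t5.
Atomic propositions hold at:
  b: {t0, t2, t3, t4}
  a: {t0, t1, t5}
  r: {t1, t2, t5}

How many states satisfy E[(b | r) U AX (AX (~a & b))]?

4

Sat(b | r) = {t0, t1, t2, t3, t4, t5}
Sat(~a) = {t2, t3, t4}
Sat(~a & b) = {t2, t3, t4}
Sat(AX (~a & b)) = {s : every successor in {t2, t3, t4}} = {t2, t3, t4}
Sat(AX (AX (~a & b))) = {s : every successor in {t2, t3, t4}} = {t2, t3, t4}
E[(b | r) U AX (AX (~a & b))]: least fixpoint, start Z0 = Sat(AX (AX (~a & b))) = {t2, t3, t4}, add states in Sat(b | r) with some successor in Z. Z1 = {t0, t2, t3, t4}; fixed.
Sat(E[(b | r) U AX (AX (~a & b))]) = {t0, t2, t3, t4}
|Sat(E[(b | r) U AX (AX (~a & b))])| = |{t0, t2, t3, t4}| = 4.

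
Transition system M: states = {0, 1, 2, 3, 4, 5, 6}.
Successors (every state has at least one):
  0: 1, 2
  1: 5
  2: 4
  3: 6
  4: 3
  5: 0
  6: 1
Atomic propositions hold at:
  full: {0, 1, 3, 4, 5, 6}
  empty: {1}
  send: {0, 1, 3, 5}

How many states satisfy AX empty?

Sat(AX empty) = {s : every successor in {1}} = {6}
|Sat(AX empty)| = |{6}| = 1.

1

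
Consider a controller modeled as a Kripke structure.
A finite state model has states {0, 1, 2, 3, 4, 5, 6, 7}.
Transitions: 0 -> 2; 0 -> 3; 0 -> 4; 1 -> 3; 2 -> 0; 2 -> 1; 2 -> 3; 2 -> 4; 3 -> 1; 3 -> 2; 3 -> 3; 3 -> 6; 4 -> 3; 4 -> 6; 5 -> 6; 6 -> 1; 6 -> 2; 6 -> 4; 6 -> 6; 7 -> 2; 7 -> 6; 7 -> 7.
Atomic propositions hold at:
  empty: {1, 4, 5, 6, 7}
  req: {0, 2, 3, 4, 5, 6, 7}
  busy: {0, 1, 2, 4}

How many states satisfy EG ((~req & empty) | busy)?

Sat(~req) = {1}
Sat(~req & empty) = {1}
Sat((~req & empty) | busy) = {0, 1, 2, 4}
EG ((~req & empty) | busy): greatest fixpoint, start Z0 = {0, 1, 2, 4}, keep only states in Sat with some successor in Z. Z1 = {0, 2}; fixed.
Sat(EG ((~req & empty) | busy)) = {0, 2}
|Sat(EG ((~req & empty) | busy))| = |{0, 2}| = 2.

2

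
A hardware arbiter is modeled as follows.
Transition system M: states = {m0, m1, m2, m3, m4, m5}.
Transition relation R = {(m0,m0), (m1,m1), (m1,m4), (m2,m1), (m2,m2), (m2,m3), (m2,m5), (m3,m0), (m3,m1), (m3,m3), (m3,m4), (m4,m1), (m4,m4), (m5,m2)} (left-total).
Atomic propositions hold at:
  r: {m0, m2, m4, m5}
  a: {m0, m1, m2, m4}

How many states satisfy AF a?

AF a: least fixpoint, start Z0 = {m0, m1, m2, m4}, add states with every successor in Z. Z1 = {m0, m1, m2, m4, m5}; fixed.
Sat(AF a) = {m0, m1, m2, m4, m5}
|Sat(AF a)| = |{m0, m1, m2, m4, m5}| = 5.

5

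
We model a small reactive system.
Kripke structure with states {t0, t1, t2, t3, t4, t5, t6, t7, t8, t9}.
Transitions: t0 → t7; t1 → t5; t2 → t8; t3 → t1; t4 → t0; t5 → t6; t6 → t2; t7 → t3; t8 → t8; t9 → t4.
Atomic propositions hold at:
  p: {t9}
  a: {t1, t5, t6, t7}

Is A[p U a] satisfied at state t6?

Yes

A[p U a]: least fixpoint, start Z0 = Sat(a) = {t1, t5, t6, t7}, add states in Sat(p) with every successor in Z. Already a fixed point.
Sat(A[p U a]) = {t1, t5, t6, t7}
t6 ∈ Sat(A[p U a]) = {t1, t5, t6, t7}, so the formula holds at t6.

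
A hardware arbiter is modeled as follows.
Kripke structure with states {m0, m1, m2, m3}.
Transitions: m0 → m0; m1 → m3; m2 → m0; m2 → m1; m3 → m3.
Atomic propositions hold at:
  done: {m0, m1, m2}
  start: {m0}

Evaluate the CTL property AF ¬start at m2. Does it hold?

Yes

Sat(¬start) = {m1, m2, m3}
AF ¬start: least fixpoint, start Z0 = {m1, m2, m3}, add states with every successor in Z. Already a fixed point.
Sat(AF ¬start) = {m1, m2, m3}
m2 ∈ Sat(AF ¬start) = {m1, m2, m3}, so the formula holds at m2.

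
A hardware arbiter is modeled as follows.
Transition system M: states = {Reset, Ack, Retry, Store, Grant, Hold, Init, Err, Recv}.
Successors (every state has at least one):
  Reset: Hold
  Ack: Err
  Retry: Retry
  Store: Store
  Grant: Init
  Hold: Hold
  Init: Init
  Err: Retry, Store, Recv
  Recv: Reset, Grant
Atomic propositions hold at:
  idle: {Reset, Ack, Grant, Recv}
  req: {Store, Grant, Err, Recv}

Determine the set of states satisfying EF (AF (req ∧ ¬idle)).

Sat(¬idle) = {Retry, Store, Hold, Init, Err}
Sat(req ∧ ¬idle) = {Store, Err}
AF (req ∧ ¬idle): least fixpoint, start Z0 = {Store, Err}, add states with every successor in Z. Z1 = {Ack, Store, Err}; fixed.
Sat(AF (req ∧ ¬idle)) = {Ack, Store, Err}
EF (AF (req ∧ ¬idle)): least fixpoint, start Z0 = {Ack, Store, Err}, add states with some successor in Z. Already a fixed point.
Sat(EF (AF (req ∧ ¬idle))) = {Ack, Store, Err}

{Ack, Store, Err}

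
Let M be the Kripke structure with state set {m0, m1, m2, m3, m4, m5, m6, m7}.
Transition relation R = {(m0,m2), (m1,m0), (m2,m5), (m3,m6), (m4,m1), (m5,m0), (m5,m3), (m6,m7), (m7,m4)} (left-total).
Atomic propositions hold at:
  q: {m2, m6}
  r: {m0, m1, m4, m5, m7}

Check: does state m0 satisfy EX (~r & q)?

Sat(~r) = {m2, m3, m6}
Sat(~r & q) = {m2, m6}
Sat(EX (~r & q)) = {s : some successor in {m2, m6}} = {m0, m3}
m0 ∈ Sat(EX (~r & q)) = {m0, m3}, so the formula holds at m0.

Yes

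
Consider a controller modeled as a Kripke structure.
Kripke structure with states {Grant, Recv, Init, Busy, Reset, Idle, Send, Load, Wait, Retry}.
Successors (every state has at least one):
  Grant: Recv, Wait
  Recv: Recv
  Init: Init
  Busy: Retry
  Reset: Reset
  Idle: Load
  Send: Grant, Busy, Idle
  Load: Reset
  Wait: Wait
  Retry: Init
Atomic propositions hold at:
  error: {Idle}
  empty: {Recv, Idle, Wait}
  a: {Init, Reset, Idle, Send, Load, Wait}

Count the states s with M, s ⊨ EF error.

2

EF error: least fixpoint, start Z0 = {Idle}, add states with some successor in Z. Z1 = {Idle, Send}; fixed.
Sat(EF error) = {Idle, Send}
|Sat(EF error)| = |{Idle, Send}| = 2.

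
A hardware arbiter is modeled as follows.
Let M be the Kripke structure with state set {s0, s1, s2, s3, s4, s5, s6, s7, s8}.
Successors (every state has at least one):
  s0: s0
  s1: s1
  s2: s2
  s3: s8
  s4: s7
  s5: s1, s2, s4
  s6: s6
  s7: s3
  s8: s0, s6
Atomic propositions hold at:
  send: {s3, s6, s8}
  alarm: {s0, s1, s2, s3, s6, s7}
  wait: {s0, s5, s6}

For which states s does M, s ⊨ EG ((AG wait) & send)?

AG wait: greatest fixpoint, start Z0 = {s0, s5, s6}, keep only states in Sat with every successor in Z. Z1 = {s0, s6}; fixed.
Sat(AG wait) = {s0, s6}
Sat((AG wait) & send) = {s6}
EG ((AG wait) & send): greatest fixpoint, start Z0 = {s6}, keep only states in Sat with some successor in Z. Already a fixed point.
Sat(EG ((AG wait) & send)) = {s6}

{s6}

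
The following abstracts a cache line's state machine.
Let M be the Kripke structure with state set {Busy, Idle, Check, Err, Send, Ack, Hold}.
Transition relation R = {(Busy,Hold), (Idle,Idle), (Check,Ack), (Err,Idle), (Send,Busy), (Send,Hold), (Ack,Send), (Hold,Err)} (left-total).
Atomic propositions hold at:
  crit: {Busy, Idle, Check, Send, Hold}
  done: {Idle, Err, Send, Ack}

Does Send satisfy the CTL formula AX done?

Sat(AX done) = {s : every successor in {Idle, Err, Send, Ack}} = {Idle, Check, Err, Ack, Hold}
Send ∉ Sat(AX done) = {Idle, Check, Err, Ack, Hold}, so the formula does not hold at Send.

No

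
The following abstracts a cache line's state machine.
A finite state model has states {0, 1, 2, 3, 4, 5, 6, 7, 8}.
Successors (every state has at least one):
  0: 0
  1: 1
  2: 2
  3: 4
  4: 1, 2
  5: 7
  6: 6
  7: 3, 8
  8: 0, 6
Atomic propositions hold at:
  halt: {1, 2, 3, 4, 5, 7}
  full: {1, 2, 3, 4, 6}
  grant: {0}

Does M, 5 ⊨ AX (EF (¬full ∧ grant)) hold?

Sat(¬full) = {0, 5, 7, 8}
Sat(¬full ∧ grant) = {0}
EF (¬full ∧ grant): least fixpoint, start Z0 = {0}, add states with some successor in Z. Z1 = {0, 8}; Z2 = {0, 7, 8}; Z3 = {0, 5, 7, 8}; fixed.
Sat(EF (¬full ∧ grant)) = {0, 5, 7, 8}
Sat(AX (EF (¬full ∧ grant))) = {s : every successor in {0, 5, 7, 8}} = {0, 5}
5 ∈ Sat(AX (EF (¬full ∧ grant))) = {0, 5}, so the formula holds at 5.

Yes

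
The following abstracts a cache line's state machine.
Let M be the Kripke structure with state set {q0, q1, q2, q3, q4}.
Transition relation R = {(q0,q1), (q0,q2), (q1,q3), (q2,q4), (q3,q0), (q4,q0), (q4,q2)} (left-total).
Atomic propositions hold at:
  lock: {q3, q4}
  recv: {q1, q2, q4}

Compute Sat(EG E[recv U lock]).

E[recv U lock]: least fixpoint, start Z0 = Sat(lock) = {q3, q4}, add states in Sat(recv) with some successor in Z. Z1 = {q1, q2, q3, q4}; fixed.
Sat(E[recv U lock]) = {q1, q2, q3, q4}
EG E[recv U lock]: greatest fixpoint, start Z0 = {q1, q2, q3, q4}, keep only states in Sat with some successor in Z. Z1 = {q1, q2, q4}; Z2 = {q2, q4}; fixed.
Sat(EG E[recv U lock]) = {q2, q4}

{q2, q4}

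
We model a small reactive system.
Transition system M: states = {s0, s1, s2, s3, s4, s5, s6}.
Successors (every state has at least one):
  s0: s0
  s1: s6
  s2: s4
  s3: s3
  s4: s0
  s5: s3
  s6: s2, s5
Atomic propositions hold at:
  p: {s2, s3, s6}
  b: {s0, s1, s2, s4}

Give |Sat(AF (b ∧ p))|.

1

Sat(b ∧ p) = {s2}
AF (b ∧ p): least fixpoint, start Z0 = {s2}, add states with every successor in Z. Already a fixed point.
Sat(AF (b ∧ p)) = {s2}
|Sat(AF (b ∧ p))| = |{s2}| = 1.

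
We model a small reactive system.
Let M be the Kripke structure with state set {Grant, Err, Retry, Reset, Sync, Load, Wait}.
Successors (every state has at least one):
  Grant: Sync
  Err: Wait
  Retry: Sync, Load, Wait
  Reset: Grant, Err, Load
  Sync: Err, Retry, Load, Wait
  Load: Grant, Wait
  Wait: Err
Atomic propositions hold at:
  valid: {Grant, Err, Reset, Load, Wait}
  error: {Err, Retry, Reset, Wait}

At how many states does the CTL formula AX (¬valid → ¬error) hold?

Sat(¬valid) = {Retry, Sync}
Sat(¬error) = {Grant, Sync, Load}
Sat(¬valid → ¬error) = {Grant, Err, Reset, Sync, Load, Wait}
Sat(AX (¬valid → ¬error)) = {s : every successor in {Grant, Err, Reset, Sync, Load, Wait}} = {Grant, Err, Retry, Reset, Load, Wait}
|Sat(AX (¬valid → ¬error))| = |{Grant, Err, Retry, Reset, Load, Wait}| = 6.

6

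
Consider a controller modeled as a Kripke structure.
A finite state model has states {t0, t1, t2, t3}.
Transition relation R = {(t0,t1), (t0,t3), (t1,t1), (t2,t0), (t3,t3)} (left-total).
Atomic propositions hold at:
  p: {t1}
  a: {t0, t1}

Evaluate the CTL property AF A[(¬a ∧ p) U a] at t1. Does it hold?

Yes

Sat(¬a) = {t2, t3}
Sat(¬a ∧ p) = ∅
A[(¬a ∧ p) U a]: least fixpoint, start Z0 = Sat(a) = {t0, t1}, add states in Sat(¬a ∧ p) with every successor in Z. Already a fixed point.
Sat(A[(¬a ∧ p) U a]) = {t0, t1}
AF A[(¬a ∧ p) U a]: least fixpoint, start Z0 = {t0, t1}, add states with every successor in Z. Z1 = {t0, t1, t2}; fixed.
Sat(AF A[(¬a ∧ p) U a]) = {t0, t1, t2}
t1 ∈ Sat(AF A[(¬a ∧ p) U a]) = {t0, t1, t2}, so the formula holds at t1.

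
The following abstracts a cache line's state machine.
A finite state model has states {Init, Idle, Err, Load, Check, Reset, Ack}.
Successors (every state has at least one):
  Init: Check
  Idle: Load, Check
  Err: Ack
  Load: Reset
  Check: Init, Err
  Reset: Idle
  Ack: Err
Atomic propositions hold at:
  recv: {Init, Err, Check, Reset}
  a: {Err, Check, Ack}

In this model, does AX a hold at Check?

Sat(AX a) = {s : every successor in {Err, Check, Ack}} = {Init, Err, Ack}
Check ∉ Sat(AX a) = {Init, Err, Ack}, so the formula does not hold at Check.

No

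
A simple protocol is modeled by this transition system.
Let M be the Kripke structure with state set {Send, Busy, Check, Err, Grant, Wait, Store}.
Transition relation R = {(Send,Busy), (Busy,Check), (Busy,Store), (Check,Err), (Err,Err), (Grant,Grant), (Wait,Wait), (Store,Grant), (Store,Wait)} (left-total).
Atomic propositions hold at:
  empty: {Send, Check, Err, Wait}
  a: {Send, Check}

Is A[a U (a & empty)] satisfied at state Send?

Sat(a & empty) = {Send, Check}
A[a U (a & empty)]: least fixpoint, start Z0 = Sat((a & empty)) = {Send, Check}, add states in Sat(a) with every successor in Z. Already a fixed point.
Sat(A[a U (a & empty)]) = {Send, Check}
Send ∈ Sat(A[a U (a & empty)]) = {Send, Check}, so the formula holds at Send.

Yes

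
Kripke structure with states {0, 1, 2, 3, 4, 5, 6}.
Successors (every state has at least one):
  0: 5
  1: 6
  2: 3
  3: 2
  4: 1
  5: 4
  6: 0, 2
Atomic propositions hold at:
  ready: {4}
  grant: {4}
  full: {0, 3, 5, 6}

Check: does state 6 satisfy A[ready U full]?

A[ready U full]: least fixpoint, start Z0 = Sat(full) = {0, 3, 5, 6}, add states in Sat(ready) with every successor in Z. Already a fixed point.
Sat(A[ready U full]) = {0, 3, 5, 6}
6 ∈ Sat(A[ready U full]) = {0, 3, 5, 6}, so the formula holds at 6.

Yes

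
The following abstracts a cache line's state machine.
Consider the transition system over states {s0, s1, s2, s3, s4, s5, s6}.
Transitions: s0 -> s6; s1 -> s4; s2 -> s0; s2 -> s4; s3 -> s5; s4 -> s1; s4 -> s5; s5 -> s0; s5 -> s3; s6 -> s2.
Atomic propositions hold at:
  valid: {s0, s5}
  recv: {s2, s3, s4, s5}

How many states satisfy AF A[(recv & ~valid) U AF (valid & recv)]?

Sat(~valid) = {s1, s2, s3, s4, s6}
Sat(recv & ~valid) = {s2, s3, s4}
Sat(valid & recv) = {s5}
AF (valid & recv): least fixpoint, start Z0 = {s5}, add states with every successor in Z. Z1 = {s3, s5}; fixed.
Sat(AF (valid & recv)) = {s3, s5}
A[(recv & ~valid) U AF (valid & recv)]: least fixpoint, start Z0 = Sat(AF (valid & recv)) = {s3, s5}, add states in Sat(recv & ~valid) with every successor in Z. Already a fixed point.
Sat(A[(recv & ~valid) U AF (valid & recv)]) = {s3, s5}
AF A[(recv & ~valid) U AF (valid & recv)]: least fixpoint, start Z0 = {s3, s5}, add states with every successor in Z. Already a fixed point.
Sat(AF A[(recv & ~valid) U AF (valid & recv)]) = {s3, s5}
|Sat(AF A[(recv & ~valid) U AF (valid & recv)])| = |{s3, s5}| = 2.

2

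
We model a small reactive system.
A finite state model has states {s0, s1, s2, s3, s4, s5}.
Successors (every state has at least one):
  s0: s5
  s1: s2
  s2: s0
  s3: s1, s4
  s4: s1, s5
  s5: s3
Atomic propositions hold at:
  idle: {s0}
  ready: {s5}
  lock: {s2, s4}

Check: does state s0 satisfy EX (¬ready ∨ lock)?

Sat(¬ready) = {s0, s1, s2, s3, s4}
Sat(¬ready ∨ lock) = {s0, s1, s2, s3, s4}
Sat(EX (¬ready ∨ lock)) = {s : some successor in {s0, s1, s2, s3, s4}} = {s1, s2, s3, s4, s5}
s0 ∉ Sat(EX (¬ready ∨ lock)) = {s1, s2, s3, s4, s5}, so the formula does not hold at s0.

No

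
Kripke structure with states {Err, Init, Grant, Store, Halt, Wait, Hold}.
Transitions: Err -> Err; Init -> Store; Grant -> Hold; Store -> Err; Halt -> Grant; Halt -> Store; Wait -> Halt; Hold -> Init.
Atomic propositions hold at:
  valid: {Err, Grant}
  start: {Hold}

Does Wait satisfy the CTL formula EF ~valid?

Sat(~valid) = {Init, Store, Halt, Wait, Hold}
EF ~valid: least fixpoint, start Z0 = {Init, Store, Halt, Wait, Hold}, add states with some successor in Z. Z1 = {Init, Grant, Store, Halt, Wait, Hold}; fixed.
Sat(EF ~valid) = {Init, Grant, Store, Halt, Wait, Hold}
Wait ∈ Sat(EF ~valid) = {Init, Grant, Store, Halt, Wait, Hold}, so the formula holds at Wait.

Yes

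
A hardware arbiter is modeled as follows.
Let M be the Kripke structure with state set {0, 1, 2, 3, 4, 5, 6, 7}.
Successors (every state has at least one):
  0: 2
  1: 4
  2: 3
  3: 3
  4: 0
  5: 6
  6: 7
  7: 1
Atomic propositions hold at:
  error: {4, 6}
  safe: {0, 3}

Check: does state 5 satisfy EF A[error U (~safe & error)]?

Yes

Sat(~safe) = {1, 2, 4, 5, 6, 7}
Sat(~safe & error) = {4, 6}
A[error U (~safe & error)]: least fixpoint, start Z0 = Sat((~safe & error)) = {4, 6}, add states in Sat(error) with every successor in Z. Already a fixed point.
Sat(A[error U (~safe & error)]) = {4, 6}
EF A[error U (~safe & error)]: least fixpoint, start Z0 = {4, 6}, add states with some successor in Z. Z1 = {1, 4, 5, 6}; Z2 = {1, 4, 5, 6, 7}; fixed.
Sat(EF A[error U (~safe & error)]) = {1, 4, 5, 6, 7}
5 ∈ Sat(EF A[error U (~safe & error)]) = {1, 4, 5, 6, 7}, so the formula holds at 5.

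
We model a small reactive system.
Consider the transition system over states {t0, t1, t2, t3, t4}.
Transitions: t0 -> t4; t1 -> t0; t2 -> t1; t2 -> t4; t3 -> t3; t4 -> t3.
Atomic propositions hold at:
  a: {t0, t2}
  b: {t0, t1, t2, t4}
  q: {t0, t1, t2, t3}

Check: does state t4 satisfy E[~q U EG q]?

Sat(~q) = {t4}
EG q: greatest fixpoint, start Z0 = {t0, t1, t2, t3}, keep only states in Sat with some successor in Z. Z1 = {t1, t2, t3}; Z2 = {t2, t3}; Z3 = {t3}; fixed.
Sat(EG q) = {t3}
E[~q U EG q]: least fixpoint, start Z0 = Sat(EG q) = {t3}, add states in Sat(~q) with some successor in Z. Z1 = {t3, t4}; fixed.
Sat(E[~q U EG q]) = {t3, t4}
t4 ∈ Sat(E[~q U EG q]) = {t3, t4}, so the formula holds at t4.

Yes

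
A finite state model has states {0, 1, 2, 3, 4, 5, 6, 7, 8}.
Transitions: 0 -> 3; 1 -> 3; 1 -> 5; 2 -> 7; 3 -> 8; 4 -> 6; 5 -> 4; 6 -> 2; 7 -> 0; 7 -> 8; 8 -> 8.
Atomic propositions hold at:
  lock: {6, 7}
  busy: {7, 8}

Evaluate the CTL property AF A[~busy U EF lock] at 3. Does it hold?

Sat(~busy) = {0, 1, 2, 3, 4, 5, 6}
EF lock: least fixpoint, start Z0 = {6, 7}, add states with some successor in Z. Z1 = {2, 4, 6, 7}; Z2 = {2, 4, 5, 6, 7}; Z3 = {1, 2, 4, 5, 6, 7}; fixed.
Sat(EF lock) = {1, 2, 4, 5, 6, 7}
A[~busy U EF lock]: least fixpoint, start Z0 = Sat(EF lock) = {1, 2, 4, 5, 6, 7}, add states in Sat(~busy) with every successor in Z. Already a fixed point.
Sat(A[~busy U EF lock]) = {1, 2, 4, 5, 6, 7}
AF A[~busy U EF lock]: least fixpoint, start Z0 = {1, 2, 4, 5, 6, 7}, add states with every successor in Z. Already a fixed point.
Sat(AF A[~busy U EF lock]) = {1, 2, 4, 5, 6, 7}
3 ∉ Sat(AF A[~busy U EF lock]) = {1, 2, 4, 5, 6, 7}, so the formula does not hold at 3.

No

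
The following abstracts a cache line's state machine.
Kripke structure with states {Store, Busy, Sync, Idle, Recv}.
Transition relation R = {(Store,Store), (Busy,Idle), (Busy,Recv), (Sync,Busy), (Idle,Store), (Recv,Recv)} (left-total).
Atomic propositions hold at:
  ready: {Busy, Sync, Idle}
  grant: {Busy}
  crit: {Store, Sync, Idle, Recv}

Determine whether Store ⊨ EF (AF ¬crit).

Sat(¬crit) = {Busy}
AF ¬crit: least fixpoint, start Z0 = {Busy}, add states with every successor in Z. Z1 = {Busy, Sync}; fixed.
Sat(AF ¬crit) = {Busy, Sync}
EF (AF ¬crit): least fixpoint, start Z0 = {Busy, Sync}, add states with some successor in Z. Already a fixed point.
Sat(EF (AF ¬crit)) = {Busy, Sync}
Store ∉ Sat(EF (AF ¬crit)) = {Busy, Sync}, so the formula does not hold at Store.

No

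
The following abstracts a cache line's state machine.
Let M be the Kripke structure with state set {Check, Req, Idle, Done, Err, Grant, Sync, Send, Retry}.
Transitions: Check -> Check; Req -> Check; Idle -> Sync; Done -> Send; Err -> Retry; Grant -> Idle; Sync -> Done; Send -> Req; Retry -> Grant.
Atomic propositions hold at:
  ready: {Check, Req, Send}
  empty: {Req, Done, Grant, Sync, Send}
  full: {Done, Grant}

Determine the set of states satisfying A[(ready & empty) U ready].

Sat(ready & empty) = {Req, Send}
A[(ready & empty) U ready]: least fixpoint, start Z0 = Sat(ready) = {Check, Req, Send}, add states in Sat(ready & empty) with every successor in Z. Already a fixed point.
Sat(A[(ready & empty) U ready]) = {Check, Req, Send}

{Check, Req, Send}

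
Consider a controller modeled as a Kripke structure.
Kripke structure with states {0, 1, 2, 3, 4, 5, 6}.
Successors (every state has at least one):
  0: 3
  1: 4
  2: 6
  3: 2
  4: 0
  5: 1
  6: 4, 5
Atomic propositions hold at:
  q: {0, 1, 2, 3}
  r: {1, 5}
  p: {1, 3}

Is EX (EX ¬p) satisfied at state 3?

Sat(¬p) = {0, 2, 4, 5, 6}
Sat(EX ¬p) = {s : some successor in {0, 2, 4, 5, 6}} = {1, 2, 3, 4, 6}
Sat(EX (EX ¬p)) = {s : some successor in {1, 2, 3, 4, 6}} = {0, 1, 2, 3, 5, 6}
3 ∈ Sat(EX (EX ¬p)) = {0, 1, 2, 3, 5, 6}, so the formula holds at 3.

Yes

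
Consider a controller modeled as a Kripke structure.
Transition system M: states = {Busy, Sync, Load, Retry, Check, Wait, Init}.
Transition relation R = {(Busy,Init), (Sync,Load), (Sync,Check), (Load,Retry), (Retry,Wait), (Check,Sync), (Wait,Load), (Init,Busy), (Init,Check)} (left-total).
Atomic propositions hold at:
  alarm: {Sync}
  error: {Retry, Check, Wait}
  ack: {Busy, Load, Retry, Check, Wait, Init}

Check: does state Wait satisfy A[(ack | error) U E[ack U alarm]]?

No

Sat(ack | error) = {Busy, Load, Retry, Check, Wait, Init}
E[ack U alarm]: least fixpoint, start Z0 = Sat(alarm) = {Sync}, add states in Sat(ack) with some successor in Z. Z1 = {Sync, Check}; Z2 = {Sync, Check, Init}; Z3 = {Busy, Sync, Check, Init}; fixed.
Sat(E[ack U alarm]) = {Busy, Sync, Check, Init}
A[(ack | error) U E[ack U alarm]]: least fixpoint, start Z0 = Sat(E[ack U alarm]) = {Busy, Sync, Check, Init}, add states in Sat(ack | error) with every successor in Z. Already a fixed point.
Sat(A[(ack | error) U E[ack U alarm]]) = {Busy, Sync, Check, Init}
Wait ∉ Sat(A[(ack | error) U E[ack U alarm]]) = {Busy, Sync, Check, Init}, so the formula does not hold at Wait.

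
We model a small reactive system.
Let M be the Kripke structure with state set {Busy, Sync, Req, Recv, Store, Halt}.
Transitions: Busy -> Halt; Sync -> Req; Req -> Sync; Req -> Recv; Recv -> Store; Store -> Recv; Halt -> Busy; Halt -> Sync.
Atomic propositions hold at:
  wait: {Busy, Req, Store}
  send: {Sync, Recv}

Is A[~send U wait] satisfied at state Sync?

Sat(~send) = {Busy, Req, Store, Halt}
A[~send U wait]: least fixpoint, start Z0 = Sat(wait) = {Busy, Req, Store}, add states in Sat(~send) with every successor in Z. Already a fixed point.
Sat(A[~send U wait]) = {Busy, Req, Store}
Sync ∉ Sat(A[~send U wait]) = {Busy, Req, Store}, so the formula does not hold at Sync.

No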